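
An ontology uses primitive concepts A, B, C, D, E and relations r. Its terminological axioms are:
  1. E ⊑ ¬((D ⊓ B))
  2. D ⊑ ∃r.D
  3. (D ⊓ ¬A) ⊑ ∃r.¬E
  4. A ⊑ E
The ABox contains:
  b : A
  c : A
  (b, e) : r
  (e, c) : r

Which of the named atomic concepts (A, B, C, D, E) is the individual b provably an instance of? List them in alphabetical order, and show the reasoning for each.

{A, E}

1. b : A?  L(b) = {A} ∪ {¬A}
   clash {A, ¬A} at b — b ∈ A
2. b : B?  L(b) = {A} ∪ {¬B}
   apply at b: A⊑E
   open: L(b) ⊇ {A, E, ¬B, ¬D} — b ∉ B possible
3. b : C?  L(b) = {A} ∪ {¬C}
   apply at b: A⊑E
   open: L(b) ⊇ {A, E, ¬C, ¬D} — b ∉ C possible
4. b : D?  L(b) = {A} ∪ {¬D}
   apply at b: A⊑E
   open: L(b) ⊇ {A, E, ¬D} — b ∉ D possible
5. b : E?  L(b) = {A} ∪ {¬E}
   clash {E, ¬E} at b — b ∈ E
6. Entailed for b: {A, E}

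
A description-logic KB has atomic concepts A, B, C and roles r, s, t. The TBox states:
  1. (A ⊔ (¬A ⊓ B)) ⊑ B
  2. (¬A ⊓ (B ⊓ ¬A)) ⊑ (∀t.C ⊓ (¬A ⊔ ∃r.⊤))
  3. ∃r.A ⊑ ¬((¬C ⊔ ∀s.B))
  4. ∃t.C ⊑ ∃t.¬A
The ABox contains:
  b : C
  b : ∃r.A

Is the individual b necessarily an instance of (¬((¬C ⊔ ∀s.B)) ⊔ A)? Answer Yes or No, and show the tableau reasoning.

Yes

1. b : (¬((¬C ⊔ ∀s.B)) ⊔ A)?  L(b) = {C, ∃r.A} ∪ {((¬C ⊔ ∀s.B) ⊓ ¬A)}
   clash {B, ¬B} at an ∃-successor — b ∈ (¬((¬C ⊔ ∀s.B)) ⊔ A)
2. Hence b : (¬((¬C ⊔ ∀s.B)) ⊔ A): entailed.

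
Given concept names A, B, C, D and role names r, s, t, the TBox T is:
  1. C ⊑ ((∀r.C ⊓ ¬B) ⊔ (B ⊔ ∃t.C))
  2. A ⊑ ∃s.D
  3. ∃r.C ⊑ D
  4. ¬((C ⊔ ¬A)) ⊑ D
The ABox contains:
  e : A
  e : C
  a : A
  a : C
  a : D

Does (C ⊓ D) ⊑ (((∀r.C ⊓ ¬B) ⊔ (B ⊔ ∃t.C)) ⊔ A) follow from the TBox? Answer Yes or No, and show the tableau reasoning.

Yes

1. (C ⊓ D) ⊑ (((∀r.C ⊓ ¬B) ⊔ (B ⊔ ∃t.C)) ⊔ A)  ⇔  ((C ⊓ D) ⊓ (((∃r.¬C ⊔ B) ⊓ (¬B ⊓ ∀t.¬C)) ⊓ ¬A)) unsat w.r.t. T
   all branches close; clash {B, ¬B} at x₀
2. Hence (C ⊓ D) ⊑ (((∀r.C ⊓ ¬B) ⊔ (B ⊔ ∃t.C)) ⊔ A): entailed.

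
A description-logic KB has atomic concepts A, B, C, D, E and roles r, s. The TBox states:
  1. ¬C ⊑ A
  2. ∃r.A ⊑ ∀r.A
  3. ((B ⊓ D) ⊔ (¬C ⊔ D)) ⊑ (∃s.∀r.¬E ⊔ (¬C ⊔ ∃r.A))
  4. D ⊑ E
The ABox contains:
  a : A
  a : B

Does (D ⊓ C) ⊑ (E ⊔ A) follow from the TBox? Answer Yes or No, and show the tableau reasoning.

Yes

1. (D ⊓ C) ⊑ (E ⊔ A)  ⇔  ((D ⊓ C) ⊓ (¬E ⊓ ¬A)) unsat w.r.t. T
   all branches close; clash {E, ¬E} at x₀
2. Hence (D ⊓ C) ⊑ (E ⊔ A): entailed.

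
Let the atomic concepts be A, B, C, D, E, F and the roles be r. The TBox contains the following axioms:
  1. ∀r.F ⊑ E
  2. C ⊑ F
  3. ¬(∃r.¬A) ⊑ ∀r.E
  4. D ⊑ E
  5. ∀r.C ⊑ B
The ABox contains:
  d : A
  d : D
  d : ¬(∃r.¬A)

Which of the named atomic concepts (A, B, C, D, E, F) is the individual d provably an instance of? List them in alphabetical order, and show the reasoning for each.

{A, D, E}

1. d : A?  L(d) = {A, D, ¬(∃r.¬A)} ∪ {¬A}
   clash {A, ¬A} at d — d ∈ A
2. d : B?  L(d) = {A, D, ¬(∃r.¬A)} ∪ {¬B}
   apply at d: ¬(∃r.¬A)⊑∀r.E; D⊑E
   open: L(d) ⊇ {A, D, E, ¬B, ¬C, …} (+ ∃-successors) — d ∉ B possible
3. d : C?  L(d) = {A, D, ¬(∃r.¬A)} ∪ {¬C}
   apply at d: ¬(∃r.¬A)⊑∀r.E; D⊑E
   open: L(d) ⊇ {A, D, E, ¬C, ∀r.A, …} (+ ∃-successors) — d ∉ C possible
4. d : D?  L(d) = {A, D, ¬(∃r.¬A)} ∪ {¬D}
   clash {D, ¬D} at d — d ∈ D
5. d : E?  L(d) = {A, D, ¬(∃r.¬A)} ∪ {¬E}
   clash {E, ¬E} at d — d ∈ E
6. d : F?  L(d) = {A, D, ¬(∃r.¬A)} ∪ {¬F}
   apply at d: ¬(∃r.¬A)⊑∀r.E; D⊑E
   open: L(d) ⊇ {A, D, E, ¬C, ¬F, …} (+ ∃-successors) — d ∉ F possible
7. Entailed for d: {A, D, E}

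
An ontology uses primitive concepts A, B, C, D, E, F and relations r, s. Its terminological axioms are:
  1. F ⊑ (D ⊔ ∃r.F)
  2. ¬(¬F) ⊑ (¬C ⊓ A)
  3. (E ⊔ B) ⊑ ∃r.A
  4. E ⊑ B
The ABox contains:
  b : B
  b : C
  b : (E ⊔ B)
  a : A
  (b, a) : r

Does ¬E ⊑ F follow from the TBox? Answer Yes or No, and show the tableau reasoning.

1. ¬E ⊑ F  ⇔  (¬E ⊓ ¬F) unsat w.r.t. T
   open: L(x₀) ⊇ {¬B, ¬E, ¬F}
2. Hence ¬E ⊑ F: not entailed.

No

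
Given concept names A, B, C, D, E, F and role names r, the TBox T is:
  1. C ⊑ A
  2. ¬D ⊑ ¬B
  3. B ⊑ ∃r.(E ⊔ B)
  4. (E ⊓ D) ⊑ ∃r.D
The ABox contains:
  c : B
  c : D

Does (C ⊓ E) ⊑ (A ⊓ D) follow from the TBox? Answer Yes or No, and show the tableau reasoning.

No

1. (C ⊓ E) ⊑ (A ⊓ D)  ⇔  ((C ⊓ E) ⊓ (¬A ⊔ ¬D)) unsat w.r.t. T
   apply at x₀: C⊑A
   open: L(x₀) ⊇ {A, C, E, ¬B, ¬D}
2. Hence (C ⊓ E) ⊑ (A ⊓ D): not entailed.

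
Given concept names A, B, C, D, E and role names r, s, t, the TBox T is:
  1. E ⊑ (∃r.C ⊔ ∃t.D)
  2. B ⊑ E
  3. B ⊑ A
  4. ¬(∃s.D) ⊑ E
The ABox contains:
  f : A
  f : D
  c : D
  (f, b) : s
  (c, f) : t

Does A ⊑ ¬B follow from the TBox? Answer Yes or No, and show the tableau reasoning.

No

1. A ⊑ ¬B  ⇔  (A ⊓ B) unsat w.r.t. T
   apply at x₀: B⊑E
   open: L(x₀) ⊇ {A, B, E, ∃r.C} (+ ∃-successors)
2. Hence A ⊑ ¬B: not entailed.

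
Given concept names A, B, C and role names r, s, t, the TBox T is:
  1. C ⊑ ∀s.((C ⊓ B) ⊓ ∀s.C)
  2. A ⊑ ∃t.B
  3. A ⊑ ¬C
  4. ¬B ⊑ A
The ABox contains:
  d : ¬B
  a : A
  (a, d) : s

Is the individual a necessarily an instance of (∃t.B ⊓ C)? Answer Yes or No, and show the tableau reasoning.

1. a : (∃t.B ⊓ C)?  L(a) = {A} ∪ {(∀t.¬B ⊔ ¬C)}
   apply at a: A⊑∃t.B; A⊑¬C
   open: L(a) ⊇ {A, ¬C, ∃t.B} (+ ∃-successors) — a ∉ (∃t.B ⊓ C) possible
2. Hence a : (∃t.B ⊓ C): not entailed.

No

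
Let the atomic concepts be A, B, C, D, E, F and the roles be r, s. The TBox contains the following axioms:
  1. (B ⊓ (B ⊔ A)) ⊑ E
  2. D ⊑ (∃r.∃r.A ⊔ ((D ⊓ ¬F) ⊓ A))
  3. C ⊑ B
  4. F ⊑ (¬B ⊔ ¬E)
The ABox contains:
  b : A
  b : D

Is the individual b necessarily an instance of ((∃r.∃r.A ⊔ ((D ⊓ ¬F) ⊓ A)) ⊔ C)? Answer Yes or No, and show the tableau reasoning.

Yes

1. b : ((∃r.∃r.A ⊔ ((D ⊓ ¬F) ⊓ A)) ⊔ C)?  L(b) = {A, D} ∪ {((∀r.∀r.¬A ⊓ ((¬D ⊔ F) ⊔ ¬A)) ⊓ ¬C)}
   clash {A, ¬A} at b — b ∈ ((∃r.∃r.A ⊔ ((D ⊓ ¬F) ⊓ A)) ⊔ C)
2. Hence b : ((∃r.∃r.A ⊔ ((D ⊓ ¬F) ⊓ A)) ⊔ C): entailed.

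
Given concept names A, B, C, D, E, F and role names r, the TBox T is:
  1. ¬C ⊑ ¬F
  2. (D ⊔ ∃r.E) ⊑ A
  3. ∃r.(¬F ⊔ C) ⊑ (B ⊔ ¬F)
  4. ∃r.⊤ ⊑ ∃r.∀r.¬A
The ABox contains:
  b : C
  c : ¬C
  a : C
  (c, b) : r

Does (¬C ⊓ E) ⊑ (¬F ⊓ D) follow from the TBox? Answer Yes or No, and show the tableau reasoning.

1. (¬C ⊓ E) ⊑ (¬F ⊓ D)  ⇔  ((¬C ⊓ E) ⊓ (F ⊔ ¬D)) unsat w.r.t. T
   apply at x₀: ¬C⊑¬F
   open: L(x₀) ⊇ {E, ¬C, ¬D, ¬F, ∀r.(F ⊓ ¬C), …}
2. Hence (¬C ⊓ E) ⊑ (¬F ⊓ D): not entailed.

No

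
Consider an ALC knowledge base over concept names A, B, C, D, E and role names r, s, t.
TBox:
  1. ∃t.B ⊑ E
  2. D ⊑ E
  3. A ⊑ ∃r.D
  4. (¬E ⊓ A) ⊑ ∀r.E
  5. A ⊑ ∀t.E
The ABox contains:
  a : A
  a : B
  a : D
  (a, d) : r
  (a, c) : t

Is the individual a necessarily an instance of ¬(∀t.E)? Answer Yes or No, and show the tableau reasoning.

No

1. a : ¬(∀t.E)?  L(a) = {A, B, D} ∪ {∀t.E}
   apply at a: D⊑E; A⊑∃r.D
   open: L(a) ⊇ {A, B, D, E, ∀t.E, …} (+ ∃-successors) — a ∉ ¬(∀t.E) possible
2. Hence a : ¬(∀t.E): not entailed.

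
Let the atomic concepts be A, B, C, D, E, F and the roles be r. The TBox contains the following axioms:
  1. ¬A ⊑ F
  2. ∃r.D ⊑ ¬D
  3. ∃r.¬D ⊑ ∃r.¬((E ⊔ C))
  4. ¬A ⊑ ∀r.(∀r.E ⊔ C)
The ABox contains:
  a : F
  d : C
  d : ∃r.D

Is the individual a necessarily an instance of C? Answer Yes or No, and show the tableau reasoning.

No

1. a : C?  L(a) = {F} ∪ {¬C}
   open: L(a) ⊇ {A, F, ¬C, ∀r.D, ∀r.¬D} — a ∉ C possible
2. Hence a : C: not entailed.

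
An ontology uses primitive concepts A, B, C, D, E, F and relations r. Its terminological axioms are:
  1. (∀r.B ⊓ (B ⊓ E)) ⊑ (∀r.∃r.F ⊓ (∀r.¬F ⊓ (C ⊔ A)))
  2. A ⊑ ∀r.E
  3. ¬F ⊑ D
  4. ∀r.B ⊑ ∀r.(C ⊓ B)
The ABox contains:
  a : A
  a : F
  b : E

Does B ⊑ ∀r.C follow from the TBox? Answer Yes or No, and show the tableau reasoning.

1. B ⊑ ∀r.C  ⇔  (B ⊓ ∃r.¬C) unsat w.r.t. T
   open: L(x₀) ⊇ {B, F, ¬A, ∃r.¬B, ∃r.¬C} (+ ∃-successors)
2. Hence B ⊑ ∀r.C: not entailed.

No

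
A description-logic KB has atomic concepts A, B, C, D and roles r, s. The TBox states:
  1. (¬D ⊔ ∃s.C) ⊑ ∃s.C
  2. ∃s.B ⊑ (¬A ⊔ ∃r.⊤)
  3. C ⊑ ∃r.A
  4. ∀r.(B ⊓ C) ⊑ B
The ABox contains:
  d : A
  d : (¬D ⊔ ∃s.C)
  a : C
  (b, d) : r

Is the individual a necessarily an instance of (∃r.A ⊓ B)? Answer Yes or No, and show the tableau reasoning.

No

1. a : (∃r.A ⊓ B)?  L(a) = {C} ∪ {(∀r.¬A ⊔ ¬B)}
   apply at a: C⊑∃r.A
   open: L(a) ⊇ {C, D, ¬B, ∀s.¬B, ∀s.¬C, …} (+ ∃-successors) — a ∉ (∃r.A ⊓ B) possible
2. Hence a : (∃r.A ⊓ B): not entailed.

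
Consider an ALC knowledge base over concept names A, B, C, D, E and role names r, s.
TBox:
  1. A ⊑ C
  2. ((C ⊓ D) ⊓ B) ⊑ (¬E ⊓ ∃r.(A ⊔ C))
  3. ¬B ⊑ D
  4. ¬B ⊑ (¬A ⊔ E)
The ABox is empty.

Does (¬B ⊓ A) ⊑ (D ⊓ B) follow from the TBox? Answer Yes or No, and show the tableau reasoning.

1. (¬B ⊓ A) ⊑ (D ⊓ B)  ⇔  ((¬B ⊓ A) ⊓ (¬D ⊔ ¬B)) unsat w.r.t. T
   apply at x₀: A⊑C; ¬B⊑D; ¬B⊑(¬A ⊔ E)
   open: L(x₀) ⊇ {A, C, D, E, ¬B}
2. Hence (¬B ⊓ A) ⊑ (D ⊓ B): not entailed.

No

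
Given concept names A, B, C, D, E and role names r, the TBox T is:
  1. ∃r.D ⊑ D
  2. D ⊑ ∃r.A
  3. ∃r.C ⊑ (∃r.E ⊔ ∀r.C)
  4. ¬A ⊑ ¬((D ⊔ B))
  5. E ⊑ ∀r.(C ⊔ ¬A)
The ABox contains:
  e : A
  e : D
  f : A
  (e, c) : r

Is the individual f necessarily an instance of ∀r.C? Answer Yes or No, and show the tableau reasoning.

No

1. f : ∀r.C?  L(f) = {A} ∪ {∃r.¬C}
   open: L(f) ⊇ {A, ¬D, ¬E, ∀r.¬C, ∀r.¬D, …} (+ ∃-successors) — f ∉ ∀r.C possible
2. Hence f : ∀r.C: not entailed.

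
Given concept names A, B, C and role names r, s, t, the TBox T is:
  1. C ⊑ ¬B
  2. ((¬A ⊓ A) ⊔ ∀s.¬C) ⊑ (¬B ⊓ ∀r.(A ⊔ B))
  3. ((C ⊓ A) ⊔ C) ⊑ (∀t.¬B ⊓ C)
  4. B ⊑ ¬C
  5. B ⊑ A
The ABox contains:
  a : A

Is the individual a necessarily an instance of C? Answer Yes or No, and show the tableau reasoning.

No

1. a : C?  L(a) = {A} ∪ {¬C}
   open: L(a) ⊇ {A, ¬C, ∃s.C} (+ ∃-successors) — a ∉ C possible
2. Hence a : C: not entailed.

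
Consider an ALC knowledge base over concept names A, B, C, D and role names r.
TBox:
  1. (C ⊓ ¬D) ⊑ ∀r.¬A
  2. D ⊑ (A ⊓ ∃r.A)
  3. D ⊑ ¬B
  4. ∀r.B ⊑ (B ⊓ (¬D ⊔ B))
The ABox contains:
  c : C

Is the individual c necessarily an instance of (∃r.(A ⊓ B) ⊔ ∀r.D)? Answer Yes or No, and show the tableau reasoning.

No

1. c : (∃r.(A ⊓ B) ⊔ ∀r.D)?  L(c) = {C} ∪ {(∀r.(¬A ⊔ ¬B) ⊓ ∃r.¬D)}
   open: L(c) ⊇ {C, ¬D, ∀r.(¬A ⊔ ¬B), ∀r.¬A, ∃r.¬B, …} (+ ∃-successors) — c ∉ (∃r.(A ⊓ B) ⊔ ∀r.D) possible
2. Hence c : (∃r.(A ⊓ B) ⊔ ∀r.D): not entailed.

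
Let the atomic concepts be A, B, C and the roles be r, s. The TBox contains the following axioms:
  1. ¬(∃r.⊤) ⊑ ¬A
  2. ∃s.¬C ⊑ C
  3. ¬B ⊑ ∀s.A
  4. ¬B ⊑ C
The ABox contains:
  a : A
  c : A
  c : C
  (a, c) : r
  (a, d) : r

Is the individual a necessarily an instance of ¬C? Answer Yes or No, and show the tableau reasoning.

1. a : ¬C?  L(a) = {A} ∪ {C}
   open: L(a) ⊇ {A, B, C, ∃r.⊤} (+ ∃-successors) — a ∉ ¬C possible
2. Hence a : ¬C: not entailed.

No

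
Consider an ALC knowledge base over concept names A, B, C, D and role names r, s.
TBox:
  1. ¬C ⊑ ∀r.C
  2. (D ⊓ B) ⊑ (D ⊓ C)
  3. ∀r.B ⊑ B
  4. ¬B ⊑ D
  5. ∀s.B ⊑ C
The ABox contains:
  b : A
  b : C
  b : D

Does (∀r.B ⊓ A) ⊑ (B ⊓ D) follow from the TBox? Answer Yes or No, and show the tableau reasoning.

1. (∀r.B ⊓ A) ⊑ (B ⊓ D)  ⇔  ((∀r.B ⊓ A) ⊓ (¬B ⊔ ¬D)) unsat w.r.t. T
   apply at x₀: ∀r.B⊑B
   open: L(x₀) ⊇ {A, B, C, ¬D, ∀r.B}
2. Hence (∀r.B ⊓ A) ⊑ (B ⊓ D): not entailed.

No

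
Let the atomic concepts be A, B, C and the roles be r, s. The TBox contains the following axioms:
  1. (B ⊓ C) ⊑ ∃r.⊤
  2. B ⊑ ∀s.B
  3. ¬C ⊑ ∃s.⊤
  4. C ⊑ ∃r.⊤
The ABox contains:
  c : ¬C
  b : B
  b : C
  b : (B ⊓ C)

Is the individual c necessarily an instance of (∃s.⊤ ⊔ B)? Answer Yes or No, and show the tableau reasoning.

1. c : (∃s.⊤ ⊔ B)?  L(c) = {¬C} ∪ {(∀s.⊥ ⊓ ¬B)}
   clash ⊥ at an ∃-successor — c ∈ (∃s.⊤ ⊔ B)
2. Hence c : (∃s.⊤ ⊔ B): entailed.

Yes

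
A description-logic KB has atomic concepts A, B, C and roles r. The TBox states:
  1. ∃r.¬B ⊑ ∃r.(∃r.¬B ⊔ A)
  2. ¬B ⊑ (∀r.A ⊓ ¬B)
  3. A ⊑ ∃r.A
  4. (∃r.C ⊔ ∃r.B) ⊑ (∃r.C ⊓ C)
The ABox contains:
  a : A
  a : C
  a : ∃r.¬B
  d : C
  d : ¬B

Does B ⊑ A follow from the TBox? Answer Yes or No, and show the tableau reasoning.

1. B ⊑ A  ⇔  (B ⊓ ¬A) unsat w.r.t. T
   open: L(x₀) ⊇ {B, ¬A, ∀r.B, ∀r.¬B, ∀r.¬C}
2. Hence B ⊑ A: not entailed.

No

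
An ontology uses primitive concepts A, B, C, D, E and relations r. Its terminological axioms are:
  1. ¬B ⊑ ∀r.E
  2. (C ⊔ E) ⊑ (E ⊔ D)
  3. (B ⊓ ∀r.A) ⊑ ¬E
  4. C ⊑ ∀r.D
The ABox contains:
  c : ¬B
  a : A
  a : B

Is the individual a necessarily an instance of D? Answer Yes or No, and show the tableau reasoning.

No

1. a : D?  L(a) = {A, B} ∪ {¬D}
   open: L(a) ⊇ {A, B, ¬C, ¬D, ¬E} — a ∉ D possible
2. Hence a : D: not entailed.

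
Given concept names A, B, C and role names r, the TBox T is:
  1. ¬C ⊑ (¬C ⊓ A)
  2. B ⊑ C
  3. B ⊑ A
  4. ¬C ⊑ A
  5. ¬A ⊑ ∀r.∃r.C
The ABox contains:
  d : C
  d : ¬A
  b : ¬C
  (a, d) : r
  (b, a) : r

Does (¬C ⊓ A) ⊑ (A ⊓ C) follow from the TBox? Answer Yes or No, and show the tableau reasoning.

1. (¬C ⊓ A) ⊑ (A ⊓ C)  ⇔  ((¬C ⊓ A) ⊓ (¬A ⊔ ¬C)) unsat w.r.t. T
   open: L(x₀) ⊇ {A, ¬B, ¬C}
2. Hence (¬C ⊓ A) ⊑ (A ⊓ C): not entailed.

No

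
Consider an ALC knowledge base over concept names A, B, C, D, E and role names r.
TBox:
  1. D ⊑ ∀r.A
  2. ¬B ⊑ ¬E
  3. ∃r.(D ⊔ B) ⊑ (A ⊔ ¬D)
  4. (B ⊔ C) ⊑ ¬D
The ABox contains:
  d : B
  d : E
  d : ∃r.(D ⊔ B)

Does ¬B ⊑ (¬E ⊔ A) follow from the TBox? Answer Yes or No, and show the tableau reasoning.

1. ¬B ⊑ (¬E ⊔ A)  ⇔  (¬B ⊓ (E ⊓ ¬A)) unsat w.r.t. T
   all branches close; clash {E, ¬E} at x₀
2. Hence ¬B ⊑ (¬E ⊔ A): entailed.

Yes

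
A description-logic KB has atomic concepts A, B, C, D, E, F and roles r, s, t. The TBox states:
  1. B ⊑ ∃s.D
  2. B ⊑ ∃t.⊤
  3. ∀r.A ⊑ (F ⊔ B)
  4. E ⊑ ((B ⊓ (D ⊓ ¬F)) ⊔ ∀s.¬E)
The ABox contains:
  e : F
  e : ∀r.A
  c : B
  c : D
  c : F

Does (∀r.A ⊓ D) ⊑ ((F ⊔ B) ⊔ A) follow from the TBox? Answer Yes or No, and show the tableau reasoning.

Yes

1. (∀r.A ⊓ D) ⊑ ((F ⊔ B) ⊔ A)  ⇔  ((∀r.A ⊓ D) ⊓ ((¬F ⊓ ¬B) ⊓ ¬A)) unsat w.r.t. T
   all branches close; clash {B, ¬B} at x₀
2. Hence (∀r.A ⊓ D) ⊑ ((F ⊔ B) ⊔ A): entailed.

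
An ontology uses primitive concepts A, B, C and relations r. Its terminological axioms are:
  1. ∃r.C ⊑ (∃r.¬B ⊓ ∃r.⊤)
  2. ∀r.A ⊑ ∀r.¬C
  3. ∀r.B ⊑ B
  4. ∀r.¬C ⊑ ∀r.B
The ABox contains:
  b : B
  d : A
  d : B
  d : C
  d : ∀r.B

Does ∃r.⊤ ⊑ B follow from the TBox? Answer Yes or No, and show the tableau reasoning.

1. ∃r.⊤ ⊑ B  ⇔  (∃r.⊤ ⊓ ¬B) unsat w.r.t. T
   open: L(x₀) ⊇ {¬B, ∃r.C, ∃r.¬A, ∃r.¬B, ∃r.⊤} (+ ∃-successors)
2. Hence ∃r.⊤ ⊑ B: not entailed.

No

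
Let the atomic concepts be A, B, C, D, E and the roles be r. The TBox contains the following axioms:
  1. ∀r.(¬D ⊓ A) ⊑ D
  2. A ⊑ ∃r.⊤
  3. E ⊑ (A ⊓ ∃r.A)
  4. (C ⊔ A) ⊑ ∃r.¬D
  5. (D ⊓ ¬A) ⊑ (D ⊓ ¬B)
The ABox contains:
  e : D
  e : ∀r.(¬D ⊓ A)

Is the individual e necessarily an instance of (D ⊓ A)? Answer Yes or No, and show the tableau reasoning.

1. e : (D ⊓ A)?  L(e) = {D, ∀r.(¬D ⊓ A)} ∪ {(¬D ⊔ ¬A)}
   open: L(e) ⊇ {D, ¬A, ¬B, ¬C, ¬E, …} — e ∉ (D ⊓ A) possible
2. Hence e : (D ⊓ A): not entailed.

No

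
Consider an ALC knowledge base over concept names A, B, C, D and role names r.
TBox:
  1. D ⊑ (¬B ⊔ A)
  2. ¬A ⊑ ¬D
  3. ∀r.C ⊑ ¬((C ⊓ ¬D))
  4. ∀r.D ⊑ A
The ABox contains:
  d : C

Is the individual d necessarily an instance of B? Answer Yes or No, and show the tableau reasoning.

1. d : B?  L(d) = {C} ∪ {¬B}
   open: L(d) ⊇ {A, C, ¬B, ¬D, ∃r.¬C} (+ ∃-successors) — d ∉ B possible
2. Hence d : B: not entailed.

No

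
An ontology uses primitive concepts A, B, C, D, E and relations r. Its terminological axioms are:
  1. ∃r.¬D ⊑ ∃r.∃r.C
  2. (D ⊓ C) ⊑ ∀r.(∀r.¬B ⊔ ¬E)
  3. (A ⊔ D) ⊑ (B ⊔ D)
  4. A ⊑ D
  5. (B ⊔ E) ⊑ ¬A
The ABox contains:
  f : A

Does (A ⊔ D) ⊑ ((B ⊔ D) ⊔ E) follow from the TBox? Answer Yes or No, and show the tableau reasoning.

1. (A ⊔ D) ⊑ ((B ⊔ D) ⊔ E)  ⇔  ((A ⊔ D) ⊓ ((¬B ⊓ ¬D) ⊓ ¬E)) unsat w.r.t. T
   all branches close; clash {D, ¬D} at x₀
2. Hence (A ⊔ D) ⊑ ((B ⊔ D) ⊔ E): entailed.

Yes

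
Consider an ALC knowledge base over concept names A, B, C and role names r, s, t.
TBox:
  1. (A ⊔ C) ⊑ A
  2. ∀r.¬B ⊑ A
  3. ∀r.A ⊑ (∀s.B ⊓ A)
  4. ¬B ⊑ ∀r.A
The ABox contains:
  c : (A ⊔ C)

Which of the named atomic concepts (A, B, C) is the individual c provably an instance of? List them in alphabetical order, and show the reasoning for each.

{A}

1. c : A?  L(c) = {(A ⊔ C)} ∪ {¬A}
   clash {A, ¬A} at c — c ∈ A
2. c : B?  L(c) = {(A ⊔ C)} ∪ {¬B}
   apply at c: (A ⊔ C)⊑A; ¬B⊑∀r.A
   open: L(c) ⊇ {A, ¬B, ∀r.A, ∀s.B} — c ∉ B possible
3. c : C?  L(c) = {(A ⊔ C)} ∪ {¬C}
   apply at c: (A ⊔ C)⊑A
   open: L(c) ⊇ {A, B, ¬C, ∃r.¬A} (+ ∃-successors) — c ∉ C possible
4. Entailed for c: {A}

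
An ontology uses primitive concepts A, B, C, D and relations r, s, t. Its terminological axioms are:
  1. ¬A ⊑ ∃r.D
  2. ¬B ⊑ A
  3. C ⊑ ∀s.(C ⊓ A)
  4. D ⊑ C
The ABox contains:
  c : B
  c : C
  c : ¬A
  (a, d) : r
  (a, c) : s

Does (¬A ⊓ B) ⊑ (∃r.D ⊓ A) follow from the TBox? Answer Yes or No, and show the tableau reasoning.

1. (¬A ⊓ B) ⊑ (∃r.D ⊓ A)  ⇔  ((¬A ⊓ B) ⊓ (∀r.¬D ⊔ ¬A)) unsat w.r.t. T
   apply at x₀: ¬A⊑∃r.D
   open: L(x₀) ⊇ {B, ¬A, ¬C, ¬D, ∃r.D} (+ ∃-successors)
2. Hence (¬A ⊓ B) ⊑ (∃r.D ⊓ A): not entailed.

No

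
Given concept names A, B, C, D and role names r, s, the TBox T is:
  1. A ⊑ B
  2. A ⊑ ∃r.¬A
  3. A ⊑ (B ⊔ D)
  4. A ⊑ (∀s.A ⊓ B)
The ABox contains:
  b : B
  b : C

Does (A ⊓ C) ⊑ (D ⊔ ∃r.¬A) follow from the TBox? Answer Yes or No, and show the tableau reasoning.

1. (A ⊓ C) ⊑ (D ⊔ ∃r.¬A)  ⇔  ((A ⊓ C) ⊓ (¬D ⊓ ∀r.A)) unsat w.r.t. T
   all branches close; clash {D, ¬D} at x₀
2. Hence (A ⊓ C) ⊑ (D ⊔ ∃r.¬A): entailed.

Yes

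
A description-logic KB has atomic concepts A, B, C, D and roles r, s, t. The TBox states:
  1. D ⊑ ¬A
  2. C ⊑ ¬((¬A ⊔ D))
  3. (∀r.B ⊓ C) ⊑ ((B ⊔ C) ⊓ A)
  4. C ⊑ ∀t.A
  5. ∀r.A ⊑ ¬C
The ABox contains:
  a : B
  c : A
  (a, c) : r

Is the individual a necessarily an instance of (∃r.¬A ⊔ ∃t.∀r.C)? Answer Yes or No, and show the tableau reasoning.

1. a : (∃r.¬A ⊔ ∃t.∀r.C)?  L(a) = {B} ∪ {(∀r.A ⊓ ∀t.∃r.¬C)}
   apply at a: ∀r.A⊑¬C
   open: L(a) ⊇ {B, ¬C, ¬D, ∀r.A, ∀t.∃r.¬C} — a ∉ (∃r.¬A ⊔ ∃t.∀r.C) possible
2. Hence a : (∃r.¬A ⊔ ∃t.∀r.C): not entailed.

No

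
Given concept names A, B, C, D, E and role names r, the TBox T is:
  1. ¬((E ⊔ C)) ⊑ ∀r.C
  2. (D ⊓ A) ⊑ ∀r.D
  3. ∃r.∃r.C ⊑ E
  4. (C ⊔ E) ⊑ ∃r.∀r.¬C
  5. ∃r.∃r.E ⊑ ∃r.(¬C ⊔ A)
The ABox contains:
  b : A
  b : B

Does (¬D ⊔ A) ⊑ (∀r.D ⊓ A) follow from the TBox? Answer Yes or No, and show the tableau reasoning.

No

1. (¬D ⊔ A) ⊑ (∀r.D ⊓ A)  ⇔  ((¬D ⊔ A) ⊓ (∃r.¬D ⊔ ¬A)) unsat w.r.t. T
   open: L(x₀) ⊇ {E, ¬D, ∀r.∀r.¬E, ∃r.¬D, ∃r.∀r.¬C} (+ ∃-successors)
2. Hence (¬D ⊔ A) ⊑ (∀r.D ⊓ A): not entailed.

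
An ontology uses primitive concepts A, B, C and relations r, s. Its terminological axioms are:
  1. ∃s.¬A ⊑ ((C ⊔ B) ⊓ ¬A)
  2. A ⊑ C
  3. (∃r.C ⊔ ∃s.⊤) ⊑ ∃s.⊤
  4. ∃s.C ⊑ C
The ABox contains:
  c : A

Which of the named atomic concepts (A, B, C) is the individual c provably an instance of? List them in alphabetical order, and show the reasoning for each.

{A, C}

1. c : A?  L(c) = {A} ∪ {¬A}
   clash {A, ¬A} at c — c ∈ A
2. c : B?  L(c) = {A} ∪ {¬B}
   apply at c: A⊑C
   open: L(c) ⊇ {A, C, ¬B, ∀r.¬C, ∀s.A, …} — c ∉ B possible
3. c : C?  L(c) = {A} ∪ {¬C}
   clash {C, ¬C} at c — c ∈ C
4. Entailed for c: {A, C}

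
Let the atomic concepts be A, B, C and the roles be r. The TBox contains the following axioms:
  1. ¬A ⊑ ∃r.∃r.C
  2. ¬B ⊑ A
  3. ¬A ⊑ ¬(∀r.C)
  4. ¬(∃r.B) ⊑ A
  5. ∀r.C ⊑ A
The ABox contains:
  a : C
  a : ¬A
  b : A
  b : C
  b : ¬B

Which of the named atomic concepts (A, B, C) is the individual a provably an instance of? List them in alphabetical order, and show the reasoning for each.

{B, C}

1. a : A?  L(a) = {C, ¬A} ∪ {¬A}
   apply at a: ¬A⊑∃r.∃r.C; ¬A⊑¬(∀r.C)
   open: L(a) ⊇ {B, C, ¬A, ∃r.B, ∃r.¬C, …} (+ ∃-successors) — a ∉ A possible
2. a : B?  L(a) = {C, ¬A} ∪ {¬B}
   clash {A, ¬A} at a — a ∈ B
3. a : C?  L(a) = {C, ¬A} ∪ {¬C}
   clash {C, ¬C} at a — a ∈ C
4. Entailed for a: {B, C}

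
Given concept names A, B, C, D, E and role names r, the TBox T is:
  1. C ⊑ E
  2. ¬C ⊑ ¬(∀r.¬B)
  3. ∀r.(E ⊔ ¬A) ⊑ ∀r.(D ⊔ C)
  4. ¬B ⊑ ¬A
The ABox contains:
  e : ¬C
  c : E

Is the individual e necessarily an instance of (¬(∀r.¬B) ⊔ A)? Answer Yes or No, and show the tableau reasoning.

1. e : (¬(∀r.¬B) ⊔ A)?  L(e) = {¬C} ∪ {(∀r.¬B ⊓ ¬A)}
   clash {B, ¬B} at an ∃-successor — e ∈ (¬(∀r.¬B) ⊔ A)
2. Hence e : (¬(∀r.¬B) ⊔ A): entailed.

Yes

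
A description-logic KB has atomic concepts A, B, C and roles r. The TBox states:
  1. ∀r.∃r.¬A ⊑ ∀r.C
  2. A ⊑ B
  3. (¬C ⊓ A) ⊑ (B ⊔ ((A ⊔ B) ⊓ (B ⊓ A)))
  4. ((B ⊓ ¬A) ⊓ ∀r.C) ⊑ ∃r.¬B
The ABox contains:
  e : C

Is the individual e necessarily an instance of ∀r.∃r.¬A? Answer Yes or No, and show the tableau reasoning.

1. e : ∀r.∃r.¬A?  L(e) = {C} ∪ {∃r.∀r.A}
   open: L(e) ⊇ {C, ¬A, ¬B, ∃r.∀r.A} (+ ∃-successors) — e ∉ ∀r.∃r.¬A possible
2. Hence e : ∀r.∃r.¬A: not entailed.

No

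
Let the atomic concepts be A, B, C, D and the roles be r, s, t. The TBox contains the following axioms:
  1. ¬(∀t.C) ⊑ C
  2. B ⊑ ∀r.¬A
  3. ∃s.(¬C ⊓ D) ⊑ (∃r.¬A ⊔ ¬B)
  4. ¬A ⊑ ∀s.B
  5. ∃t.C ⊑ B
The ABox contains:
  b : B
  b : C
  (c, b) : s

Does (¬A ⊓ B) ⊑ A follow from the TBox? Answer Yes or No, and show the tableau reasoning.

No

1. (¬A ⊓ B) ⊑ A  ⇔  ((¬A ⊓ B) ⊓ ¬A) unsat w.r.t. T
   apply at x₀: B⊑∀r.¬A; ¬A⊑∀s.B
   open: L(x₀) ⊇ {B, ¬A, ∀r.¬A, ∀s.(C ⊔ ¬D), ∀s.B, …}
2. Hence (¬A ⊓ B) ⊑ A: not entailed.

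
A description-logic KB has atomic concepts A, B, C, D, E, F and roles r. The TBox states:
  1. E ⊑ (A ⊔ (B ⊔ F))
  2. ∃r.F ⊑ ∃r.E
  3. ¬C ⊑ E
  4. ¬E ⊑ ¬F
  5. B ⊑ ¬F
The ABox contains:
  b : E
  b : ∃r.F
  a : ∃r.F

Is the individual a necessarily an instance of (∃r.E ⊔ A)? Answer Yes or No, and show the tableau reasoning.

1. a : (∃r.E ⊔ A)?  L(a) = {∃r.F} ∪ {(∀r.¬E ⊓ ¬A)}
   clash {F, ¬F} at a — a ∈ (∃r.E ⊔ A)
2. Hence a : (∃r.E ⊔ A): entailed.

Yes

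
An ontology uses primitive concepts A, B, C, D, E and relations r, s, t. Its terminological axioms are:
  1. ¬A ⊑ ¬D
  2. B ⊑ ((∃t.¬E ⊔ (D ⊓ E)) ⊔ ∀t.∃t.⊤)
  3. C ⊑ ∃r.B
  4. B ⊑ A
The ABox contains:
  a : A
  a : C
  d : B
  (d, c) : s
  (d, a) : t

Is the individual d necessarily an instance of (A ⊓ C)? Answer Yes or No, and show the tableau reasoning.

No

1. d : (A ⊓ C)?  L(d) = {B} ∪ {(¬A ⊔ ¬C)}
   apply at d: B⊑((∃t.¬E ⊔ (D ⊓ E)) ⊔ ∀t.∃t.⊤); B⊑A
   open: L(d) ⊇ {A, B, ¬C, ∃t.¬E} (+ ∃-successors) — d ∉ (A ⊓ C) possible
2. Hence d : (A ⊓ C): not entailed.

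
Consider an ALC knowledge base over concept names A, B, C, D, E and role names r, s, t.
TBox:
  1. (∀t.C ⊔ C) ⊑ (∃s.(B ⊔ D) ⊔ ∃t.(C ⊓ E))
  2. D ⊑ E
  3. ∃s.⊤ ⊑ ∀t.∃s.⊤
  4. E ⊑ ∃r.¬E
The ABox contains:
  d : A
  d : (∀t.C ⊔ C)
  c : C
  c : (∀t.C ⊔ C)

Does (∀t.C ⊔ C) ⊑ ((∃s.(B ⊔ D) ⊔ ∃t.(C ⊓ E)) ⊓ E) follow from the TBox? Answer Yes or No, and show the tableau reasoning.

1. (∀t.C ⊔ C) ⊑ ((∃s.(B ⊔ D) ⊔ ∃t.(C ⊓ E)) ⊓ E)  ⇔  ((∀t.C ⊔ C) ⊓ ((∀s.(¬B ⊓ ¬D) ⊓ ∀t.(¬C ⊔ ¬E)) ⊔ ¬E)) unsat w.r.t. T
   apply at x₀: (∀t.C ⊔ C)⊑(∃s.(B ⊔ D) ⊔ ∃t.(C ⊓ E))
   open: L(x₀) ⊇ {¬D, ¬E, ∀s.⊥, ∀t.C, ∃t.(C ⊓ E)} (+ ∃-successors)
2. Hence (∀t.C ⊔ C) ⊑ ((∃s.(B ⊔ D) ⊔ ∃t.(C ⊓ E)) ⊓ E): not entailed.

No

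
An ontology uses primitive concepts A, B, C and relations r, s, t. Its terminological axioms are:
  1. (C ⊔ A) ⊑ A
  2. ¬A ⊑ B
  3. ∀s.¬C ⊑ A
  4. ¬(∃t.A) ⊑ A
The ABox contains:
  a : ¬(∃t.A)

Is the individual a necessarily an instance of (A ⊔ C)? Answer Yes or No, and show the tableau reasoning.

Yes

1. a : (A ⊔ C)?  L(a) = {¬(∃t.A)} ∪ {(¬A ⊓ ¬C)}
   clash {A, ¬A} at a — a ∈ (A ⊔ C)
2. Hence a : (A ⊔ C): entailed.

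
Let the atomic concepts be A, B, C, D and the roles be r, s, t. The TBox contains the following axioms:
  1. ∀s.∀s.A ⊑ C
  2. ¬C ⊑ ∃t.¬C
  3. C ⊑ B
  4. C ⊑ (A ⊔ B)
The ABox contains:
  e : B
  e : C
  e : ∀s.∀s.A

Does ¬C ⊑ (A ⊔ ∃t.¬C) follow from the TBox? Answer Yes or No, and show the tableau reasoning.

Yes

1. ¬C ⊑ (A ⊔ ∃t.¬C)  ⇔  (¬C ⊓ (¬A ⊓ ∀t.C)) unsat w.r.t. T
   all branches close; clash {C, ¬C} at x₀
2. Hence ¬C ⊑ (A ⊔ ∃t.¬C): entailed.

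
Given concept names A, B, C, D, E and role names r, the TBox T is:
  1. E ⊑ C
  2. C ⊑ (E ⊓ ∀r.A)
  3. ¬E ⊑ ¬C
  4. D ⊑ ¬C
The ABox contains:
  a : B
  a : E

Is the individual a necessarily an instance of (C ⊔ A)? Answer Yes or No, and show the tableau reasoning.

1. a : (C ⊔ A)?  L(a) = {B, E} ∪ {(¬C ⊓ ¬A)}
   clash {C, ¬C} at a — a ∈ (C ⊔ A)
2. Hence a : (C ⊔ A): entailed.

Yes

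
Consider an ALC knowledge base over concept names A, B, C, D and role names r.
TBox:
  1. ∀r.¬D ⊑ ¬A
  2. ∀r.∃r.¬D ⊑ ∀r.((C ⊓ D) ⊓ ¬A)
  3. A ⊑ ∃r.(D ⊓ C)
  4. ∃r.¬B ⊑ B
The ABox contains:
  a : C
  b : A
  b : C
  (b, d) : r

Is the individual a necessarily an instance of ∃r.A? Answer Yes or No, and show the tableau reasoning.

No

1. a : ∃r.A?  L(a) = {C} ∪ {∀r.¬A}
   open: L(a) ⊇ {C, ¬A, ∀r.B, ∀r.¬A, ∃r.D, …} (+ ∃-successors) — a ∉ ∃r.A possible
2. Hence a : ∃r.A: not entailed.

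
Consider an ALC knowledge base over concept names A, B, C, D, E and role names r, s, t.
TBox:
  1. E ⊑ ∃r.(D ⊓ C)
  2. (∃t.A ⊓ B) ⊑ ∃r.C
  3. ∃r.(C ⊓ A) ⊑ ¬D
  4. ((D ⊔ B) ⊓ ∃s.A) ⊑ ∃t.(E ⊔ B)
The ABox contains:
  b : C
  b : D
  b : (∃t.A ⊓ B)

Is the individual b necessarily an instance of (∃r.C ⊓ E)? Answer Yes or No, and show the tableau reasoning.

No

1. b : (∃r.C ⊓ E)?  L(b) = {C, D, (∃t.A ⊓ B)} ∪ {(∀r.¬C ⊔ ¬E)}
   apply at b: (∃t.A ⊓ B)⊑∃r.C
   open: L(b) ⊇ {B, C, D, ¬E, ∀r.(¬C ⊔ ¬A), …} (+ ∃-successors) — b ∉ (∃r.C ⊓ E) possible
2. Hence b : (∃r.C ⊓ E): not entailed.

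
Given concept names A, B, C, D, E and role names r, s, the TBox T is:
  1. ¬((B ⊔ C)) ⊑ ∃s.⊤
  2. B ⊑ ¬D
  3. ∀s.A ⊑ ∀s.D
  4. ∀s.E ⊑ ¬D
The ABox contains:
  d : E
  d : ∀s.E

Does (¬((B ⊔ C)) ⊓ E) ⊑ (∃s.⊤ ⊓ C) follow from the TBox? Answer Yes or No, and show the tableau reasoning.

No

1. (¬((B ⊔ C)) ⊓ E) ⊑ (∃s.⊤ ⊓ C)  ⇔  (((¬B ⊓ ¬C) ⊓ E) ⊓ (∀s.⊥ ⊔ ¬C)) unsat w.r.t. T
   apply at x₀: ¬((B ⊔ C))⊑∃s.⊤
   open: L(x₀) ⊇ {E, ¬B, ¬C, ∃s.¬A, ∃s.¬E, …} (+ ∃-successors)
2. Hence (¬((B ⊔ C)) ⊓ E) ⊑ (∃s.⊤ ⊓ C): not entailed.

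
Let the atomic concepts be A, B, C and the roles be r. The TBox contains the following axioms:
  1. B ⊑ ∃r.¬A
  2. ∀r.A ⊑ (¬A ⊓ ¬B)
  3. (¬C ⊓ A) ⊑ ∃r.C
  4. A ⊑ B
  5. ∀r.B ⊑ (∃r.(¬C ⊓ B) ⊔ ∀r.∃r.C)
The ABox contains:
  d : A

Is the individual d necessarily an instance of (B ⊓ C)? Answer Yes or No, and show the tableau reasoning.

1. d : (B ⊓ C)?  L(d) = {A} ∪ {(¬B ⊔ ¬C)}
   apply at d: A⊑B
   open: L(d) ⊇ {A, B, ¬C, ∃r.C, ∃r.¬A, …} (+ ∃-successors) — d ∉ (B ⊓ C) possible
2. Hence d : (B ⊓ C): not entailed.

No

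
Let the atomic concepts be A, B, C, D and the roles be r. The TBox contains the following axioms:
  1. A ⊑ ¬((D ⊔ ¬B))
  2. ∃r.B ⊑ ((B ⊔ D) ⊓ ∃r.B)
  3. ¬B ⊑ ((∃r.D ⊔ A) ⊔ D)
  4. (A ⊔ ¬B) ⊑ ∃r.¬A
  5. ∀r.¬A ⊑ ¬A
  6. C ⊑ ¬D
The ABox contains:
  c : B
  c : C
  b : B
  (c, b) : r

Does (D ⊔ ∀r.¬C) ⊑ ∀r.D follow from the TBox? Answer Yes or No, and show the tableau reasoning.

No

1. (D ⊔ ∀r.¬C) ⊑ ∀r.D  ⇔  ((D ⊔ ∀r.¬C) ⊓ ∃r.¬D) unsat w.r.t. T
   open: L(x₀) ⊇ {B, D, ¬A, ¬C, ∃r.A, …} (+ ∃-successors)
2. Hence (D ⊔ ∀r.¬C) ⊑ ∀r.D: not entailed.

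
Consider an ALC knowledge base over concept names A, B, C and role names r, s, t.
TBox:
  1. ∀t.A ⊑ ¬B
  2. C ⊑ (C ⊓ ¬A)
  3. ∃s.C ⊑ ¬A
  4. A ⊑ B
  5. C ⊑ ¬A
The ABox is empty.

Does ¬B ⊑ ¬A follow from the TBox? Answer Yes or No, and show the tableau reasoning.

Yes

1. ¬B ⊑ ¬A  ⇔  (¬B ⊓ A) unsat w.r.t. T
   all branches close; clash {B, ¬B} at x₀
2. Hence ¬B ⊑ ¬A: entailed.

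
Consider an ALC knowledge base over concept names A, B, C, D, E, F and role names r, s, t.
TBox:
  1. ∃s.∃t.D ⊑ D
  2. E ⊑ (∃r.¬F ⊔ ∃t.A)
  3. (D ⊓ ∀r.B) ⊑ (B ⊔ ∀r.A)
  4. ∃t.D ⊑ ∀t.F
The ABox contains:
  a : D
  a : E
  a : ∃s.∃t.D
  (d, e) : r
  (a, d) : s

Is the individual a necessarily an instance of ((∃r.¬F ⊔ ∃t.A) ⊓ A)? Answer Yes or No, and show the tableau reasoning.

No

1. a : ((∃r.¬F ⊔ ∃t.A) ⊓ A)?  L(a) = {D, E, ∃s.∃t.D} ∪ {((∀r.F ⊓ ∀t.¬A) ⊔ ¬A)}
   apply at a: E⊑(∃r.¬F ⊔ ∃t.A)
   open: L(a) ⊇ {D, E, ¬A, ∀t.¬D, ∃r.¬B, …} (+ ∃-successors) — a ∉ ((∃r.¬F ⊔ ∃t.A) ⊓ A) possible
2. Hence a : ((∃r.¬F ⊔ ∃t.A) ⊓ A): not entailed.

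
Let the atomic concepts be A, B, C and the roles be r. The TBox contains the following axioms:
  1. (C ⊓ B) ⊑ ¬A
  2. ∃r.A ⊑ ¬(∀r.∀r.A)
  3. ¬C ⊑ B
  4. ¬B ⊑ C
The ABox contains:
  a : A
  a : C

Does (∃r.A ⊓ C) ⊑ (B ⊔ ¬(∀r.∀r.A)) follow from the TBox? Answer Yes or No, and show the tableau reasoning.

1. (∃r.A ⊓ C) ⊑ (B ⊔ ¬(∀r.∀r.A))  ⇔  ((∃r.A ⊓ C) ⊓ (¬B ⊓ ∀r.∀r.A)) unsat w.r.t. T
   all branches close; clash {A, ¬A} at an ∃-successor
2. Hence (∃r.A ⊓ C) ⊑ (B ⊔ ¬(∀r.∀r.A)): entailed.

Yes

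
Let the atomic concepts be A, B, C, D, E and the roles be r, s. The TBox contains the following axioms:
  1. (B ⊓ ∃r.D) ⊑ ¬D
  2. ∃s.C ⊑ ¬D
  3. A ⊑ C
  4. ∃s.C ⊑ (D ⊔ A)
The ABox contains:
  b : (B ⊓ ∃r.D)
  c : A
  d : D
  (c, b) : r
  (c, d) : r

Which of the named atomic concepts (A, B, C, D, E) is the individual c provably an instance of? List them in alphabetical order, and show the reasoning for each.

{A, C}

1. c : A?  L(c) = {A} ∪ {¬A}
   clash {A, ¬A} at c — c ∈ A
2. c : B?  L(c) = {A} ∪ {¬B}
   apply at c: A⊑C
   open: L(c) ⊇ {A, C, ¬B, ∀s.¬C} — c ∉ B possible
3. c : C?  L(c) = {A} ∪ {¬C}
   clash {C, ¬C} at c — c ∈ C
4. c : D?  L(c) = {A} ∪ {¬D}
   apply at c: A⊑C
   open: L(c) ⊇ {A, C, ¬D, ∀s.¬C} — c ∉ D possible
5. c : E?  L(c) = {A} ∪ {¬E}
   apply at c: A⊑C
   open: L(c) ⊇ {A, C, ¬B, ¬E, ∀s.¬C} — c ∉ E possible
6. Entailed for c: {A, C}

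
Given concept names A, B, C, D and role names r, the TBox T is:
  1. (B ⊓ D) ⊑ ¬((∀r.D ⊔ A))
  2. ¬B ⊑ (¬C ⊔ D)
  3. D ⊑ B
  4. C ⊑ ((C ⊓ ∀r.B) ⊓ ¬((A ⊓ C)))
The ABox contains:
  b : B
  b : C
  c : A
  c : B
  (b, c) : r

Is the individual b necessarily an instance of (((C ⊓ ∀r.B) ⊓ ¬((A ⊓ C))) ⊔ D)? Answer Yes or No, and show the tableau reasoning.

1. b : (((C ⊓ ∀r.B) ⊓ ¬((A ⊓ C))) ⊔ D)?  L(b) = {B, C} ∪ {(((¬C ⊔ ∃r.¬B) ⊔ (A ⊓ C)) ⊓ ¬D)}
   clash {A, ¬A} at b — b ∈ (((C ⊓ ∀r.B) ⊓ ¬((A ⊓ C))) ⊔ D)
2. Hence b : (((C ⊓ ∀r.B) ⊓ ¬((A ⊓ C))) ⊔ D): entailed.

Yes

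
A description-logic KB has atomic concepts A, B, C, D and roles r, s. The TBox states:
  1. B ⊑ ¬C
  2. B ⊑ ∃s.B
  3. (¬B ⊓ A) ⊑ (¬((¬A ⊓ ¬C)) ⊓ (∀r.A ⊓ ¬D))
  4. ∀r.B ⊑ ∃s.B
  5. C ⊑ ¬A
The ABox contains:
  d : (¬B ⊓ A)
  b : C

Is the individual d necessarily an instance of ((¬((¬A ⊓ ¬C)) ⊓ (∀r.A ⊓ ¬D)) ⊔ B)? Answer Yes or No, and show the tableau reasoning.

Yes

1. d : ((¬((¬A ⊓ ¬C)) ⊓ (∀r.A ⊓ ¬D)) ⊔ B)?  L(d) = {(¬B ⊓ A)} ∪ {(((¬A ⊓ ¬C) ⊔ (∃r.¬A ⊔ D)) ⊓ ¬B)}
   clash {A, ¬A} at d — d ∈ ((¬((¬A ⊓ ¬C)) ⊓ (∀r.A ⊓ ¬D)) ⊔ B)
2. Hence d : ((¬((¬A ⊓ ¬C)) ⊓ (∀r.A ⊓ ¬D)) ⊔ B): entailed.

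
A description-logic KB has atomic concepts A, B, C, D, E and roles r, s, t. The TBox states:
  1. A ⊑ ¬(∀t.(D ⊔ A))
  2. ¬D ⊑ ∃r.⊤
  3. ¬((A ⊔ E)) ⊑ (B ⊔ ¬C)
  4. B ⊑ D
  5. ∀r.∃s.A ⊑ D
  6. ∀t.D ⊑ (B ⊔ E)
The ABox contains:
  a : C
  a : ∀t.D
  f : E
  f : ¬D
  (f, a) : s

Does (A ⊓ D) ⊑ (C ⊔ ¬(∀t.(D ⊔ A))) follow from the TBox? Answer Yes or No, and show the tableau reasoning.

1. (A ⊓ D) ⊑ (C ⊔ ¬(∀t.(D ⊔ A)))  ⇔  ((A ⊓ D) ⊓ (¬C ⊓ ∀t.(D ⊔ A))) unsat w.r.t. T
   all branches close; clash {A, ¬A} at an ∃-successor
2. Hence (A ⊓ D) ⊑ (C ⊔ ¬(∀t.(D ⊔ A))): entailed.

Yes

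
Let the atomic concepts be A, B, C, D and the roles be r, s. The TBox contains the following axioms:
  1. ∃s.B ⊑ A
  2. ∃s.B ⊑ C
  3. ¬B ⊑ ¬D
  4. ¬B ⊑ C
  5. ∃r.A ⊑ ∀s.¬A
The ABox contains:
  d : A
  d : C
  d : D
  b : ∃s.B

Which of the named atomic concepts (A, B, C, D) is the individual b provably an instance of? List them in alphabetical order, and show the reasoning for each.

{A, C}

1. b : A?  L(b) = {∃s.B} ∪ {¬A}
   clash {A, ¬A} at b — b ∈ A
2. b : B?  L(b) = {∃s.B} ∪ {¬B}
   apply at b: ∃s.B⊑A; ∃s.B⊑C; ¬B⊑¬D
   open: L(b) ⊇ {A, C, ¬B, ¬D, ∀r.¬A, …} (+ ∃-successors) — b ∉ B possible
3. b : C?  L(b) = {∃s.B} ∪ {¬C}
   clash {C, ¬C} at b — b ∈ C
4. b : D?  L(b) = {∃s.B} ∪ {¬D}
   apply at b: ∃s.B⊑A; ∃s.B⊑C
   open: L(b) ⊇ {A, B, C, ¬D, ∀r.¬A, …} (+ ∃-successors) — b ∉ D possible
5. Entailed for b: {A, C}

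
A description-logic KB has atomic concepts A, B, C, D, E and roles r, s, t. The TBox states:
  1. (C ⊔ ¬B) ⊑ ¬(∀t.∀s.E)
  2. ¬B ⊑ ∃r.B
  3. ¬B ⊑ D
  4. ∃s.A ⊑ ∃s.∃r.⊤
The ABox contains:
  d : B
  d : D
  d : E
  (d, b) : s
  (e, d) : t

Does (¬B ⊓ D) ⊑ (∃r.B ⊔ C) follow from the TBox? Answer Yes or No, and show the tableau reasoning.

1. (¬B ⊓ D) ⊑ (∃r.B ⊔ C)  ⇔  ((¬B ⊓ D) ⊓ (∀r.¬B ⊓ ¬C)) unsat w.r.t. T
   all branches close; clash {B, ¬B} at an ∃-successor
2. Hence (¬B ⊓ D) ⊑ (∃r.B ⊔ C): entailed.

Yes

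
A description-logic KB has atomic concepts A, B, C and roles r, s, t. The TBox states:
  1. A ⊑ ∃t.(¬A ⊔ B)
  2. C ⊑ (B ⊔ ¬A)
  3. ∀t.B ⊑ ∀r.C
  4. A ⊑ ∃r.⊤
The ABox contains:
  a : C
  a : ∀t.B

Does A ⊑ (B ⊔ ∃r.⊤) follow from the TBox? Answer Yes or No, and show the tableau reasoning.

1. A ⊑ (B ⊔ ∃r.⊤)  ⇔  (A ⊓ (¬B ⊓ ∀r.⊥)) unsat w.r.t. T
   all branches close; clash {A, ¬A} at x₀
2. Hence A ⊑ (B ⊔ ∃r.⊤): entailed.

Yes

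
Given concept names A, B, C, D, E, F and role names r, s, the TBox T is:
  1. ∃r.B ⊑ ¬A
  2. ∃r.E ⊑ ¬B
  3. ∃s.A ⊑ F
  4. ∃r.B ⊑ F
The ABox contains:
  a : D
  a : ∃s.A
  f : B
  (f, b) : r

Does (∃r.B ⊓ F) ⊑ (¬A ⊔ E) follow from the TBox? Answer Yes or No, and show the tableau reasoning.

1. (∃r.B ⊓ F) ⊑ (¬A ⊔ E)  ⇔  ((∃r.B ⊓ F) ⊓ (A ⊓ ¬E)) unsat w.r.t. T
   all branches close; clash {A, ¬A} at x₀
2. Hence (∃r.B ⊓ F) ⊑ (¬A ⊔ E): entailed.

Yes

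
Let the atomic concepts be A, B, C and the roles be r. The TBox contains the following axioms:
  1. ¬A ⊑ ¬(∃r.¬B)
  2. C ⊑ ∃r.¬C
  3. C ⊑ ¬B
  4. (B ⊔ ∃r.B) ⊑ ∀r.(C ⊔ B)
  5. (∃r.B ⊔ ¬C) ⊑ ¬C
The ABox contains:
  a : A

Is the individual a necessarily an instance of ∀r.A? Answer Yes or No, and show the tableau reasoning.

1. a : ∀r.A?  L(a) = {A} ∪ {∃r.¬A}
   open: L(a) ⊇ {A, ¬B, ¬C, ∀r.¬B, ∃r.¬A} (+ ∃-successors) — a ∉ ∀r.A possible
2. Hence a : ∀r.A: not entailed.

No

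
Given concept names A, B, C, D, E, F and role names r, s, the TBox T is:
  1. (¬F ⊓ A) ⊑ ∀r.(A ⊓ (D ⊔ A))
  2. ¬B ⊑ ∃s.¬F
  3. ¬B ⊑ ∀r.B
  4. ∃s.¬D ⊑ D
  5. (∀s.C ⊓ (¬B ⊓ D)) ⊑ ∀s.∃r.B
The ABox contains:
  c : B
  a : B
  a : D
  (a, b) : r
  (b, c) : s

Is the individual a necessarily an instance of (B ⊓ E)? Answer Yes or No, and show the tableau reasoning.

1. a : (B ⊓ E)?  L(a) = {B, D} ∪ {(¬B ⊔ ¬E)}
   open: L(a) ⊇ {B, D, F, ¬E, ∃s.¬C} (+ ∃-successors) — a ∉ (B ⊓ E) possible
2. Hence a : (B ⊓ E): not entailed.

No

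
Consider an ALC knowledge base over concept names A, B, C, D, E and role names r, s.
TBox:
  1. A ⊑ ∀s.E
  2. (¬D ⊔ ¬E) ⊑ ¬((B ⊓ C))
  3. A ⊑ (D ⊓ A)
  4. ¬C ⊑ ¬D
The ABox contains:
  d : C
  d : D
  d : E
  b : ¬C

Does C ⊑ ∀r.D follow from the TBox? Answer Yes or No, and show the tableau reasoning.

1. C ⊑ ∀r.D  ⇔  (C ⊓ ∃r.¬D) unsat w.r.t. T
   open: L(x₀) ⊇ {C, D, E, ¬A, ∃r.¬D} (+ ∃-successors)
2. Hence C ⊑ ∀r.D: not entailed.

No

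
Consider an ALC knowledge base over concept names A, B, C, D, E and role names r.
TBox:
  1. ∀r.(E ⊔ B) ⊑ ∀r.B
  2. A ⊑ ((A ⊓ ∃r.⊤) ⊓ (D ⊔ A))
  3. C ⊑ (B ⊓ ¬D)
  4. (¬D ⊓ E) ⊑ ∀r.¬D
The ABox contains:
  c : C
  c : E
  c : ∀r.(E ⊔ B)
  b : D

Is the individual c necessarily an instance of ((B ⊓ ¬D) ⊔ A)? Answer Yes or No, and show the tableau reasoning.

Yes

1. c : ((B ⊓ ¬D) ⊔ A)?  L(c) = {C, E, ∀r.(E ⊔ B)} ∪ {((¬B ⊔ D) ⊓ ¬A)}
   clash {D, ¬D} at c — c ∈ ((B ⊓ ¬D) ⊔ A)
2. Hence c : ((B ⊓ ¬D) ⊔ A): entailed.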